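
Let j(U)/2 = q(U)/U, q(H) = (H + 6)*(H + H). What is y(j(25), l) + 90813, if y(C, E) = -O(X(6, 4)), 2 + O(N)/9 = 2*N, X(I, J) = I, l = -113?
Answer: 90723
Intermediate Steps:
O(N) = -18 + 18*N (O(N) = -18 + 9*(2*N) = -18 + 18*N)
q(H) = 2*H*(6 + H) (q(H) = (6 + H)*(2*H) = 2*H*(6 + H))
j(U) = 24 + 4*U (j(U) = 2*((2*U*(6 + U))/U) = 2*(12 + 2*U) = 24 + 4*U)
y(C, E) = -90 (y(C, E) = -(-18 + 18*6) = -(-18 + 108) = -1*90 = -90)
y(j(25), l) + 90813 = -90 + 90813 = 90723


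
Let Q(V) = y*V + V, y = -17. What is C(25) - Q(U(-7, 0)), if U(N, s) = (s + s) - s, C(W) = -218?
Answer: -218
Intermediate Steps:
U(N, s) = s (U(N, s) = 2*s - s = s)
Q(V) = -16*V (Q(V) = -17*V + V = -16*V)
C(25) - Q(U(-7, 0)) = -218 - (-16)*0 = -218 - 1*0 = -218 + 0 = -218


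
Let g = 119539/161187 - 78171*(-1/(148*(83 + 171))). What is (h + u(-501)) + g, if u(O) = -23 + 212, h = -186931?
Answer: -1131516494629303/6059341704 ≈ -1.8674e+5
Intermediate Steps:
g = 17093859065/6059341704 (g = 119539*(1/161187) - 78171/((-148*254)) = 119539/161187 - 78171/(-37592) = 119539/161187 - 78171*(-1/37592) = 119539/161187 + 78171/37592 = 17093859065/6059341704 ≈ 2.8211)
u(O) = 189
(h + u(-501)) + g = (-186931 + 189) + 17093859065/6059341704 = -186742 + 17093859065/6059341704 = -1131516494629303/6059341704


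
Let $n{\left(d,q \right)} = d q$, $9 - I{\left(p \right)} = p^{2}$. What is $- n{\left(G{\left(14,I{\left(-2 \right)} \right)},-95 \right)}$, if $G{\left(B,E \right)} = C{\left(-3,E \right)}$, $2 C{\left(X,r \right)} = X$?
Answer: $- \frac{285}{2} \approx -142.5$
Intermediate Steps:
$I{\left(p \right)} = 9 - p^{2}$
$C{\left(X,r \right)} = \frac{X}{2}$
$G{\left(B,E \right)} = - \frac{3}{2}$ ($G{\left(B,E \right)} = \frac{1}{2} \left(-3\right) = - \frac{3}{2}$)
$- n{\left(G{\left(14,I{\left(-2 \right)} \right)},-95 \right)} = - \frac{\left(-3\right) \left(-95\right)}{2} = \left(-1\right) \frac{285}{2} = - \frac{285}{2}$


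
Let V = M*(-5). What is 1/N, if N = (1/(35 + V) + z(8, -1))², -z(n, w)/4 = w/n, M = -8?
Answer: 22500/5929 ≈ 3.7949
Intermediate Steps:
z(n, w) = -4*w/n
V = 40 (V = -8*(-5) = 40)
N = 5929/22500 (N = (1/(35 + 40) - 4*(-1)/8)² = (1/75 - 4*(-1)*⅛)² = (1/75 + ½)² = (77/150)² = 5929/22500 ≈ 0.26351)
1/N = 1/(5929/22500) = 22500/5929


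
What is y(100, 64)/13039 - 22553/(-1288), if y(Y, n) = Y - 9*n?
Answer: 17262087/987896 ≈ 17.474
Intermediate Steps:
y(100, 64)/13039 - 22553/(-1288) = (100 - 9*64)/13039 - 22553/(-1288) = (100 - 576)*(1/13039) - 22553*(-1/1288) = -476*1/13039 + 22553/1288 = -28/767 + 22553/1288 = 17262087/987896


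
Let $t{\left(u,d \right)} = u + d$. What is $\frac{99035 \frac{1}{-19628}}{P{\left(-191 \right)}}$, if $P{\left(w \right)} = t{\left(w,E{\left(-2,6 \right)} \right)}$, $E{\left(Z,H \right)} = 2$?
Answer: $\frac{99035}{3709692} \approx 0.026696$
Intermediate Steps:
$t{\left(u,d \right)} = d + u$
$P{\left(w \right)} = 2 + w$
$\frac{99035 \frac{1}{-19628}}{P{\left(-191 \right)}} = \frac{99035 \frac{1}{-19628}}{2 - 191} = \frac{99035 \left(- \frac{1}{19628}\right)}{-189} = \left(- \frac{99035}{19628}\right) \left(- \frac{1}{189}\right) = \frac{99035}{3709692}$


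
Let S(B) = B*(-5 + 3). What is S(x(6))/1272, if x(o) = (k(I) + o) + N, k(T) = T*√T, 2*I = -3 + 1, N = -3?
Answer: -1/212 + I/636 ≈ -0.004717 + 0.0015723*I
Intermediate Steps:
I = -1 (I = (-3 + 1)/2 = (½)*(-2) = -1)
k(T) = T^(3/2)
x(o) = -3 + o - I (x(o) = ((-1)^(3/2) + o) - 3 = (-I + o) - 3 = (o - I) - 3 = -3 + o - I)
S(B) = -2*B (S(B) = B*(-2) = -2*B)
S(x(6))/1272 = -2*(-3 + 6 - I)/1272 = -2*(3 - I)*(1/1272) = (-6 + 2*I)*(1/1272) = -1/212 + I/636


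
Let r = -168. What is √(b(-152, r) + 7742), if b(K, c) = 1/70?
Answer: √37935870/70 ≈ 87.989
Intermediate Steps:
b(K, c) = 1/70
√(b(-152, r) + 7742) = √(1/70 + 7742) = √(541941/70) = √37935870/70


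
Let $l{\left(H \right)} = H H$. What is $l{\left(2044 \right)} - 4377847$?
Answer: $-199911$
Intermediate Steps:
$l{\left(H \right)} = H^{2}$
$l{\left(2044 \right)} - 4377847 = 2044^{2} - 4377847 = 4177936 - 4377847 = -199911$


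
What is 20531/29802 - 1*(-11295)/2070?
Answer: 2106182/342723 ≈ 6.1454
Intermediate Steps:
20531/29802 - 1*(-11295)/2070 = 20531*(1/29802) + 11295*(1/2070) = 20531/29802 + 251/46 = 2106182/342723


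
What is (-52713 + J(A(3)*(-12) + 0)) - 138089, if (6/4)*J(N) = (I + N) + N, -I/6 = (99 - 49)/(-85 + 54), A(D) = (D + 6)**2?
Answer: -5954838/31 ≈ -1.9209e+5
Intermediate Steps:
A(D) = (6 + D)**2
I = 300/31 (I = -6*(99 - 49)/(-85 + 54) = -300/(-31) = -300*(-1)/31 = -6*(-50/31) = 300/31 ≈ 9.6774)
J(N) = 200/31 + 4*N/3 (J(N) = 2*((300/31 + N) + N)/3 = 2*(300/31 + 2*N)/3 = 200/31 + 4*N/3)
(-52713 + J(A(3)*(-12) + 0)) - 138089 = (-52713 + (200/31 + 4*((6 + 3)**2*(-12) + 0)/3)) - 138089 = (-52713 + (200/31 + 4*(9**2*(-12) + 0)/3)) - 138089 = (-52713 + (200/31 + 4*(81*(-12) + 0)/3)) - 138089 = (-52713 + (200/31 + 4*(-972 + 0)/3)) - 138089 = (-52713 + (200/31 + (4/3)*(-972))) - 138089 = (-52713 + (200/31 - 1296)) - 138089 = (-52713 - 39976/31) - 138089 = -1674079/31 - 138089 = -5954838/31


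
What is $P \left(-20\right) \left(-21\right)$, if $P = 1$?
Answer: $420$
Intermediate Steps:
$P \left(-20\right) \left(-21\right) = 1 \left(-20\right) \left(-21\right) = \left(-20\right) \left(-21\right) = 420$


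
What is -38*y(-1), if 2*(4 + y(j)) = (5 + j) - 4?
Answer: 152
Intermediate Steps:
y(j) = -7/2 + j/2 (y(j) = -4 + ((5 + j) - 4)/2 = -4 + (1 + j)/2 = -4 + (½ + j/2) = -7/2 + j/2)
-38*y(-1) = -38*(-7/2 + (½)*(-1)) = -38*(-7/2 - ½) = -38*(-4) = 152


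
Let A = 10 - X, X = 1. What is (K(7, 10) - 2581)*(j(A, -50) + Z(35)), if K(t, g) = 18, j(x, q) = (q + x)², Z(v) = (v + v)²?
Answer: -16867103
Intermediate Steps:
A = 9 (A = 10 - 1*1 = 10 - 1 = 9)
Z(v) = 4*v² (Z(v) = (2*v)² = 4*v²)
(K(7, 10) - 2581)*(j(A, -50) + Z(35)) = (18 - 2581)*((-50 + 9)² + 4*35²) = -2563*((-41)² + 4*1225) = -2563*(1681 + 4900) = -2563*6581 = -16867103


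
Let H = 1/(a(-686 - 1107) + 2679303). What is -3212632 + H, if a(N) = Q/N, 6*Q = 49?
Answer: -92600717230596242/28823941625 ≈ -3.2126e+6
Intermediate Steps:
Q = 49/6 (Q = (⅙)*49 = 49/6 ≈ 8.1667)
a(N) = 49/(6*N)
H = 10758/28823941625 (H = 1/(49/(6*(-686 - 1107)) + 2679303) = 1/((49/6)/(-1793) + 2679303) = 1/((49/6)*(-1/1793) + 2679303) = 1/(-49/10758 + 2679303) = 1/(28823941625/10758) = 10758/28823941625 ≈ 3.7323e-7)
-3212632 + H = -3212632 + 10758/28823941625 = -92600717230596242/28823941625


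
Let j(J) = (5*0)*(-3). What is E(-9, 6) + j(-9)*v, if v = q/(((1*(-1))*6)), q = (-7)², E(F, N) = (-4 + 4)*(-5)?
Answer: 0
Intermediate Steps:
E(F, N) = 0 (E(F, N) = 0*(-5) = 0)
q = 49
j(J) = 0 (j(J) = 0*(-3) = 0)
v = -49/6 (v = 49/(((1*(-1))*6)) = 49/((-1*6)) = 49/(-6) = 49*(-⅙) = -49/6 ≈ -8.1667)
E(-9, 6) + j(-9)*v = 0 + 0*(-49/6) = 0 + 0 = 0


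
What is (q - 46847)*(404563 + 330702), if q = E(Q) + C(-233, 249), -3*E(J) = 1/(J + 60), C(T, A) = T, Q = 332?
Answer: -40708741546465/1176 ≈ -3.4616e+10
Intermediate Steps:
E(J) = -1/(3*(60 + J)) (E(J) = -1/(3*(J + 60)) = -1/(3*(60 + J)))
q = -274009/1176 (q = -1/(180 + 3*332) - 233 = -1/(180 + 996) - 233 = -1/1176 - 233 = -274009/1176 ≈ -233.00)
(q - 46847)*(404563 + 330702) = (-274009/1176 - 46847)*(404563 + 330702) = -55366081/1176*735265 = -40708741546465/1176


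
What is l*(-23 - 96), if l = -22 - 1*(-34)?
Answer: -1428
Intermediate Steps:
l = 12 (l = -22 + 34 = 12)
l*(-23 - 96) = 12*(-23 - 96) = 12*(-119) = -1428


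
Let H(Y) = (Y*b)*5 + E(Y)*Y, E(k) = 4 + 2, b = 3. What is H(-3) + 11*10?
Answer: 47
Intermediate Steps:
E(k) = 6
H(Y) = 21*Y (H(Y) = (Y*3)*5 + 6*Y = (3*Y)*5 + 6*Y = 15*Y + 6*Y = 21*Y)
H(-3) + 11*10 = 21*(-3) + 11*10 = -63 + 110 = 47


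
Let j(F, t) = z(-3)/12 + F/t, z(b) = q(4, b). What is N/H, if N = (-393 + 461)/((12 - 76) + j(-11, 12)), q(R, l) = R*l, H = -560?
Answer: 51/27685 ≈ 0.0018422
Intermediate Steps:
z(b) = 4*b
j(F, t) = -1 + F/t (j(F, t) = (4*(-3))/12 + F/t = -12*1/12 + F/t = -1 + F/t)
N = -816/791 (N = (-393 + 461)/((12 - 76) + (-11 - 1*12)/12) = 68/(-64 + (-11 - 12)/12) = 68/(-64 + (1/12)*(-23)) = 68/(-64 - 23/12) = 68/(-791/12) = 68*(-12/791) = -816/791 ≈ -1.0316)
N/H = -816/791/(-560) = -816/791*(-1/560) = 51/27685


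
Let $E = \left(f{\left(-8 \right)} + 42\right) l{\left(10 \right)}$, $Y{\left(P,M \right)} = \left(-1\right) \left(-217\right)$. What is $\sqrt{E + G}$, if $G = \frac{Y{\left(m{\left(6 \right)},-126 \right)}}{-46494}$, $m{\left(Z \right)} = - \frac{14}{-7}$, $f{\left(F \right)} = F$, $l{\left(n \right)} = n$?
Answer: $\frac{\sqrt{185176418}}{738} \approx 18.439$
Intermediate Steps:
$m{\left(Z \right)} = 2$ ($m{\left(Z \right)} = \left(-14\right) \left(- \frac{1}{7}\right) = 2$)
$Y{\left(P,M \right)} = 217$
$G = - \frac{31}{6642}$ ($G = \frac{217}{-46494} = 217 \left(- \frac{1}{46494}\right) = - \frac{31}{6642} \approx -0.0046673$)
$E = 340$ ($E = \left(-8 + 42\right) 10 = 34 \cdot 10 = 340$)
$\sqrt{E + G} = \sqrt{340 - \frac{31}{6642}} = \sqrt{\frac{2258249}{6642}} = \frac{\sqrt{185176418}}{738}$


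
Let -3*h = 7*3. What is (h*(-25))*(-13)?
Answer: -2275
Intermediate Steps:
h = -7 (h = -7*3/3 = -1/3*21 = -7)
(h*(-25))*(-13) = -7*(-25)*(-13) = 175*(-13) = -2275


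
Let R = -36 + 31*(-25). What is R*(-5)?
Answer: 4055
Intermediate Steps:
R = -811 (R = -36 - 775 = -811)
R*(-5) = -811*(-5) = 4055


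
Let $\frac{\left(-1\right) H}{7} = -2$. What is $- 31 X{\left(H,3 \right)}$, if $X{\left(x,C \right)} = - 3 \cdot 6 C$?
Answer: $1674$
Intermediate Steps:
$H = 14$ ($H = \left(-7\right) \left(-2\right) = 14$)
$X{\left(x,C \right)} = - 18 C$
$- 31 X{\left(H,3 \right)} = - 31 \left(\left(-18\right) 3\right) = \left(-31\right) \left(-54\right) = 1674$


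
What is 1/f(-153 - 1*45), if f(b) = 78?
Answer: 1/78 ≈ 0.012821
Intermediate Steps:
1/f(-153 - 1*45) = 1/78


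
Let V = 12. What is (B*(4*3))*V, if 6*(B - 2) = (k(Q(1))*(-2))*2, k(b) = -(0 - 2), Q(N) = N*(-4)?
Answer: 96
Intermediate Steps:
Q(N) = -4*N
k(b) = 2 (k(b) = -1*(-2) = 2)
B = ⅔ (B = 2 + ((2*(-2))*2)/6 = 2 + (-4*2)/6 = 2 + (⅙)*(-8) = 2 - 4/3 = ⅔ ≈ 0.66667)
(B*(4*3))*V = (2*(4*3)/3)*12 = ((⅔)*12)*12 = 8*12 = 96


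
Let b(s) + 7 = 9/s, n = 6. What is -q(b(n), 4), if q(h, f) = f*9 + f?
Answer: -40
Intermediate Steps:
b(s) = -7 + 9/s
q(h, f) = 10*f (q(h, f) = 9*f + f = 10*f)
-q(b(n), 4) = -10*4 = -1*40 = -40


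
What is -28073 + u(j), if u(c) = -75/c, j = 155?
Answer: -870278/31 ≈ -28073.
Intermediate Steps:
-28073 + u(j) = -28073 - 75/155 = -28073 - 75*1/155 = -28073 - 15/31 = -870278/31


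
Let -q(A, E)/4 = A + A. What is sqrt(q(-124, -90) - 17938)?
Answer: I*sqrt(16946) ≈ 130.18*I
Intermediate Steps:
q(A, E) = -8*A (q(A, E) = -4*(A + A) = -8*A)
sqrt(q(-124, -90) - 17938) = sqrt(-8*(-124) - 17938) = sqrt(992 - 17938) = sqrt(-16946) = I*sqrt(16946)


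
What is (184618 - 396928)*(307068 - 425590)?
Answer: 25163405820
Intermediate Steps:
(184618 - 396928)*(307068 - 425590) = -212310*(-118522) = 25163405820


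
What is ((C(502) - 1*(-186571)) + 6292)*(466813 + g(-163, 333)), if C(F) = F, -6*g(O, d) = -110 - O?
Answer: 180527175375/2 ≈ 9.0264e+10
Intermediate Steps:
g(O, d) = 55/3 + O/6 (g(O, d) = -(-110 - O)/6 = 55/3 + O/6)
((C(502) - 1*(-186571)) + 6292)*(466813 + g(-163, 333)) = ((502 - 1*(-186571)) + 6292)*(466813 + (55/3 + (⅙)*(-163))) = ((502 + 186571) + 6292)*(466813 + (55/3 - 163/6)) = (187073 + 6292)*(466813 - 53/6) = 193365*(2800825/6) = 180527175375/2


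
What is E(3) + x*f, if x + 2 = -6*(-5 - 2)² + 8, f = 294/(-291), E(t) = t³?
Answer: 30843/97 ≈ 317.97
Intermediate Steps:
f = -98/97 (f = 294*(-1/291) = -98/97 ≈ -1.0103)
x = -288 (x = -2 + (-6*(-5 - 2)² + 8) = -2 + (-6*(-7)² + 8) = -2 + (-6*49 + 8) = -2 + (-294 + 8) = -2 - 286 = -288)
E(3) + x*f = 3³ - 288*(-98/97) = 27 + 28224/97 = 30843/97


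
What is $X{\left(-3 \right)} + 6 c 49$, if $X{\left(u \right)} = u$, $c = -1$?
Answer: $-297$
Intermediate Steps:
$X{\left(-3 \right)} + 6 c 49 = -3 + 6 \left(-1\right) 49 = -3 - 294 = -297$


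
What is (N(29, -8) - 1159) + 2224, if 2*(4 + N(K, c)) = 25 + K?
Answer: 1088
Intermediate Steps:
N(K, c) = 17/2 + K/2 (N(K, c) = -4 + (25 + K)/2 = -4 + (25/2 + K/2) = 17/2 + K/2)
(N(29, -8) - 1159) + 2224 = ((17/2 + (½)*29) - 1159) + 2224 = ((17/2 + 29/2) - 1159) + 2224 = (23 - 1159) + 2224 = -1136 + 2224 = 1088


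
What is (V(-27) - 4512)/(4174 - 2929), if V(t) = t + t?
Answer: -1522/415 ≈ -3.6675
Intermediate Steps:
V(t) = 2*t
(V(-27) - 4512)/(4174 - 2929) = (2*(-27) - 4512)/(4174 - 2929) = (-54 - 4512)/1245 = -4566*1/1245 = -1522/415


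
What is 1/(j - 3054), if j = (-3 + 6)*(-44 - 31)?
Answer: -1/3279 ≈ -0.00030497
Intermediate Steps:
j = -225 (j = 3*(-75) = -225)
1/(j - 3054) = 1/(-225 - 3054) = 1/(-3279) = -1/3279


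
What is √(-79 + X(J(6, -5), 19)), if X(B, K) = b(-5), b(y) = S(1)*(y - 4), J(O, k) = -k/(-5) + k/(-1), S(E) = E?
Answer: 2*I*√22 ≈ 9.3808*I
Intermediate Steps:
J(O, k) = -4*k/5 (J(O, k) = -k*(-⅕) + k*(-1) = k/5 - k = -4*k/5)
b(y) = -4 + y (b(y) = 1*(y - 4) = 1*(-4 + y) = -4 + y)
X(B, K) = -9 (X(B, K) = -4 - 5 = -9)
√(-79 + X(J(6, -5), 19)) = √(-79 - 9) = √(-88) = 2*I*√22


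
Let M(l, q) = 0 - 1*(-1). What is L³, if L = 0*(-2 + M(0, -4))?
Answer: 0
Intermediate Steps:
M(l, q) = 1 (M(l, q) = 0 + 1 = 1)
L = 0 (L = 0*(-2 + 1) = 0*(-1) = 0)
L³ = 0³ = 0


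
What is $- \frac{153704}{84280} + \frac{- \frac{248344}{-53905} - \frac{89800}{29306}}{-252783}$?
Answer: $- \frac{767237984066535671}{420695628556987665} \approx -1.8237$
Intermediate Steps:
$- \frac{153704}{84280} + \frac{- \frac{248344}{-53905} - \frac{89800}{29306}}{-252783} = \left(-153704\right) \frac{1}{84280} + \left(\left(-248344\right) \left(- \frac{1}{53905}\right) - \frac{44900}{14653}\right) \left(- \frac{1}{252783}\right) = - \frac{19213}{10535} + \left(\frac{248344}{53905} - \frac{44900}{14653}\right) \left(- \frac{1}{252783}\right) = - \frac{19213}{10535} + \frac{1218650132}{789869965} \left(- \frac{1}{252783}\right) = - \frac{19213}{10535} - \frac{1218650132}{199665699362595} = - \frac{767237984066535671}{420695628556987665}$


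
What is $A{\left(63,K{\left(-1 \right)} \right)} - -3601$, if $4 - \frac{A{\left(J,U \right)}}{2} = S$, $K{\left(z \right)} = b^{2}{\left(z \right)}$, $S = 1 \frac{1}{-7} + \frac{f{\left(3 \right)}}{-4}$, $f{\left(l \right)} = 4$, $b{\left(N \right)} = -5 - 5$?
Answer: $\frac{25279}{7} \approx 3611.3$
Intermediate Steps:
$b{\left(N \right)} = -10$
$S = - \frac{8}{7}$ ($S = 1 \frac{1}{-7} + \frac{4}{-4} = 1 \left(- \frac{1}{7}\right) + 4 \left(- \frac{1}{4}\right) = - \frac{1}{7} - 1 = - \frac{8}{7} \approx -1.1429$)
$K{\left(z \right)} = 100$ ($K{\left(z \right)} = \left(-10\right)^{2} = 100$)
$A{\left(J,U \right)} = \frac{72}{7}$ ($A{\left(J,U \right)} = 8 - - \frac{16}{7} = 8 + \frac{16}{7} = \frac{72}{7}$)
$A{\left(63,K{\left(-1 \right)} \right)} - -3601 = \frac{72}{7} - -3601 = \frac{72}{7} + 3601 = \frac{25279}{7}$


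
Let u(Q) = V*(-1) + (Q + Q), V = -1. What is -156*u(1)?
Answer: -468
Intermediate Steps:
u(Q) = 1 + 2*Q (u(Q) = -1*(-1) + (Q + Q) = 1 + 2*Q)
-156*u(1) = -156*(1 + 2*1) = -156*(1 + 2) = -156*3 = -468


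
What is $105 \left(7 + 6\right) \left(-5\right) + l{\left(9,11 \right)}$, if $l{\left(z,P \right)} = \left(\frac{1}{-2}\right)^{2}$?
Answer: $- \frac{27299}{4} \approx -6824.8$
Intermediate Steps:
$l{\left(z,P \right)} = \frac{1}{4}$ ($l{\left(z,P \right)} = \left(- \frac{1}{2}\right)^{2} = \frac{1}{4}$)
$105 \left(7 + 6\right) \left(-5\right) + l{\left(9,11 \right)} = 105 \left(7 + 6\right) \left(-5\right) + \frac{1}{4} = 105 \cdot 13 \left(-5\right) + \frac{1}{4} = 105 \left(-65\right) + \frac{1}{4} = -6825 + \frac{1}{4} = - \frac{27299}{4}$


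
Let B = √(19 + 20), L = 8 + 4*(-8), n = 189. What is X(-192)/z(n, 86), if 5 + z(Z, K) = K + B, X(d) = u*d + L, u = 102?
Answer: -264708/1087 + 3268*√39/1087 ≈ -224.75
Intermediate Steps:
L = -24 (L = 8 - 32 = -24)
B = √39 ≈ 6.2450
X(d) = -24 + 102*d (X(d) = 102*d - 24 = -24 + 102*d)
z(Z, K) = -5 + K + √39 (z(Z, K) = -5 + (K + √39) = -5 + K + √39)
X(-192)/z(n, 86) = (-24 + 102*(-192))/(-5 + 86 + √39) = (-24 - 19584)/(81 + √39) = -19608/(81 + √39)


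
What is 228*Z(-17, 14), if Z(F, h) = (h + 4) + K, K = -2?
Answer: 3648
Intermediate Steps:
Z(F, h) = 2 + h (Z(F, h) = (h + 4) - 2 = (4 + h) - 2 = 2 + h)
228*Z(-17, 14) = 228*(2 + 14) = 228*16 = 3648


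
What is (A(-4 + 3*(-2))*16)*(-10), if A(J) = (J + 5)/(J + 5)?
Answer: -160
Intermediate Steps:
A(J) = 1 (A(J) = (5 + J)/(5 + J) = 1)
(A(-4 + 3*(-2))*16)*(-10) = (1*16)*(-10) = 16*(-10) = -160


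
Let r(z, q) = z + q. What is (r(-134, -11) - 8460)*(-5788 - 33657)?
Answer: 339424225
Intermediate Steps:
r(z, q) = q + z
(r(-134, -11) - 8460)*(-5788 - 33657) = ((-11 - 134) - 8460)*(-5788 - 33657) = (-145 - 8460)*(-39445) = -8605*(-39445) = 339424225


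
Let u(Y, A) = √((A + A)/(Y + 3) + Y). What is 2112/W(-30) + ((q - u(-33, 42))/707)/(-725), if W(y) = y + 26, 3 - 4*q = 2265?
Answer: -18664761/35350 + I*√895/2562875 ≈ -528.0 + 1.1673e-5*I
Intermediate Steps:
q = -1131/2 (q = ¾ - ¼*2265 = ¾ - 2265/4 = -1131/2 ≈ -565.50)
W(y) = 26 + y
u(Y, A) = √(Y + 2*A/(3 + Y)) (u(Y, A) = √((2*A)/(3 + Y) + Y) = √(2*A/(3 + Y) + Y) = √(Y + 2*A/(3 + Y)))
2112/W(-30) + ((q - u(-33, 42))/707)/(-725) = 2112/(26 - 30) + ((-1131/2 - √((2*42 - 33*(3 - 33))/(3 - 33)))/707)/(-725) = 2112/(-4) + ((-1131/2 - √((84 - 33*(-30))/(-30)))*(1/707))*(-1/725) = 2112*(-¼) + ((-1131/2 - √(-(84 + 990)/30))*(1/707))*(-1/725) = -528 + ((-1131/2 - √(-1/30*1074))*(1/707))*(-1/725) = -528 + ((-1131/2 - √(-179/5))*(1/707))*(-1/725) = -528 + ((-1131/2 - I*√895/5)*(1/707))*(-1/725) = -528 + (-1131/1414 - I*√895/3535)*(-1/725) = -528 + (39/35350 + I*√895/2562875) = -18664761/35350 + I*√895/2562875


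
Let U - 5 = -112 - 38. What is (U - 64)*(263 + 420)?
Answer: -142747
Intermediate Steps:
U = -145 (U = 5 + (-112 - 38) = 5 - 150 = -145)
(U - 64)*(263 + 420) = (-145 - 64)*(263 + 420) = -209*683 = -142747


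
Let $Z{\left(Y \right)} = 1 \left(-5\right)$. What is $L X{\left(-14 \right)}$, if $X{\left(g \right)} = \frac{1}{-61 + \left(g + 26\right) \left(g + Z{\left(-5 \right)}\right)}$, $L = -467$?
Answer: $\frac{467}{289} \approx 1.6159$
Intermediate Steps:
$Z{\left(Y \right)} = -5$
$X{\left(g \right)} = \frac{1}{-61 + \left(-5 + g\right) \left(26 + g\right)}$ ($X{\left(g \right)} = \frac{1}{-61 + \left(g + 26\right) \left(g - 5\right)} = \frac{1}{-61 + \left(26 + g\right) \left(-5 + g\right)} = \frac{1}{-61 + \left(-5 + g\right) \left(26 + g\right)}$)
$L X{\left(-14 \right)} = - \frac{467}{-191 + \left(-14\right)^{2} + 21 \left(-14\right)} = - \frac{467}{-191 + 196 - 294} = - \frac{467}{-289} = \left(-467\right) \left(- \frac{1}{289}\right) = \frac{467}{289}$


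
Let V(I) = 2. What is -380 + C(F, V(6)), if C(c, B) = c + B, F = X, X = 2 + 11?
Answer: -365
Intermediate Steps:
X = 13
F = 13
C(c, B) = B + c
-380 + C(F, V(6)) = -380 + (2 + 13) = -380 + 15 = -365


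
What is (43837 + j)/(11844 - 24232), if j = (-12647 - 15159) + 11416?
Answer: -27447/12388 ≈ -2.2156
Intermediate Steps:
j = -16390 (j = -27806 + 11416 = -16390)
(43837 + j)/(11844 - 24232) = (43837 - 16390)/(11844 - 24232) = 27447/(-12388) = 27447*(-1/12388) = -27447/12388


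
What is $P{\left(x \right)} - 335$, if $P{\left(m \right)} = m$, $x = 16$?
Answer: $-319$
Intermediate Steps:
$P{\left(x \right)} - 335 = 16 - 335 = -319$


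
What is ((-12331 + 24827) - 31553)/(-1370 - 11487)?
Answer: 19057/12857 ≈ 1.4822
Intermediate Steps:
((-12331 + 24827) - 31553)/(-1370 - 11487) = (12496 - 31553)/(-12857) = -19057*(-1/12857) = 19057/12857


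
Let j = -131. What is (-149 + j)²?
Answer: 78400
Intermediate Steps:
(-149 + j)² = (-149 - 131)² = (-280)² = 78400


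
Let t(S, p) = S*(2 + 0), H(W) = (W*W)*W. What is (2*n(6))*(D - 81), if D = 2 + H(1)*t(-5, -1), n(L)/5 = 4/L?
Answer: -1780/3 ≈ -593.33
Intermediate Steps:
H(W) = W³ (H(W) = W²*W = W³)
n(L) = 20/L (n(L) = 5*(4/L) = 20/L)
t(S, p) = 2*S (t(S, p) = S*2 = 2*S)
D = -8 (D = 2 + 1³*(2*(-5)) = 2 + 1*(-10) = 2 - 10 = -8)
(2*n(6))*(D - 81) = (2*(20/6))*(-8 - 81) = (2*(20*(⅙)))*(-89) = (2*(10/3))*(-89) = (20/3)*(-89) = -1780/3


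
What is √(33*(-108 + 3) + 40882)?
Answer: √37417 ≈ 193.43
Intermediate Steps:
√(33*(-108 + 3) + 40882) = √(33*(-105) + 40882) = √(-3465 + 40882) = √37417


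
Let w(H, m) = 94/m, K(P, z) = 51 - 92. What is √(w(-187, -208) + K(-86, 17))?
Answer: 3*I*√12454/52 ≈ 6.4383*I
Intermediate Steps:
K(P, z) = -41
√(w(-187, -208) + K(-86, 17)) = √(94/(-208) - 41) = √(94*(-1/208) - 41) = √(-47/104 - 41) = √(-4311/104) = 3*I*√12454/52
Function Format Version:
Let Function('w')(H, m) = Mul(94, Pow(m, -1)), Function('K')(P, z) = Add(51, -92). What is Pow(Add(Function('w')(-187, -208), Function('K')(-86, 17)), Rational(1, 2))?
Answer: Mul(Rational(3, 52), I, Pow(12454, Rational(1, 2))) ≈ Mul(6.4383, I)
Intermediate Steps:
Function('K')(P, z) = -41
Pow(Add(Function('w')(-187, -208), Function('K')(-86, 17)), Rational(1, 2)) = Pow(Add(Mul(94, Pow(-208, -1)), -41), Rational(1, 2)) = Pow(Add(Mul(94, Rational(-1, 208)), -41), Rational(1, 2)) = Pow(Add(Rational(-47, 104), -41), Rational(1, 2)) = Pow(Rational(-4311, 104), Rational(1, 2)) = Mul(Rational(3, 52), I, Pow(12454, Rational(1, 2)))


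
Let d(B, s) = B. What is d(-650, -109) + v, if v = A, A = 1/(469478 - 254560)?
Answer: -139696699/214918 ≈ -650.00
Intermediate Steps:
A = 1/214918 ≈ 4.6529e-6
v = 1/214918 ≈ 4.6529e-6
d(-650, -109) + v = -650 + 1/214918 = -139696699/214918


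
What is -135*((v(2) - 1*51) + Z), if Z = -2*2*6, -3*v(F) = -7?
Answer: 9810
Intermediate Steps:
v(F) = 7/3 (v(F) = -⅓*(-7) = 7/3)
Z = -24 (Z = -4*6 = -24)
-135*((v(2) - 1*51) + Z) = -135*((7/3 - 1*51) - 24) = -135*((7/3 - 51) - 24) = -135*(-146/3 - 24) = -135*(-218/3) = 9810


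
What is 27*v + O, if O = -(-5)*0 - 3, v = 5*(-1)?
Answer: -138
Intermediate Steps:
v = -5
O = -3 (O = -5*0 - 3 = 0 - 3 = -3)
27*v + O = 27*(-5) - 3 = -135 - 3 = -138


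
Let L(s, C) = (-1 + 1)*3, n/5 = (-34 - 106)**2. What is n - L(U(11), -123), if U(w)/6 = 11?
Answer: 98000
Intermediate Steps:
U(w) = 66 (U(w) = 6*11 = 66)
n = 98000 (n = 5*(-34 - 106)**2 = 5*(-140)**2 = 5*19600 = 98000)
L(s, C) = 0 (L(s, C) = 0*3 = 0)
n - L(U(11), -123) = 98000 - 1*0 = 98000 + 0 = 98000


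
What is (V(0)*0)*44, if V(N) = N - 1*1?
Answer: 0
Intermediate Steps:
V(N) = -1 + N (V(N) = N - 1 = -1 + N)
(V(0)*0)*44 = ((-1 + 0)*0)*44 = -1*0*44 = 0*44 = 0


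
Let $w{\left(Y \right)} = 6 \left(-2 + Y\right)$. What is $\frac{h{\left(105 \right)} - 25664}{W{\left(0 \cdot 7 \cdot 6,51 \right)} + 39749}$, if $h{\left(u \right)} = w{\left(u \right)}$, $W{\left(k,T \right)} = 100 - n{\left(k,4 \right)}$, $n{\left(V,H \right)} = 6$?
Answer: $- \frac{25046}{39843} \approx -0.62862$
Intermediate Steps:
$w{\left(Y \right)} = -12 + 6 Y$
$W{\left(k,T \right)} = 94$ ($W{\left(k,T \right)} = 100 - 6 = 94$)
$h{\left(u \right)} = -12 + 6 u$
$\frac{h{\left(105 \right)} - 25664}{W{\left(0 \cdot 7 \cdot 6,51 \right)} + 39749} = \frac{\left(-12 + 6 \cdot 105\right) - 25664}{94 + 39749} = \frac{\left(-12 + 630\right) - 25664}{39843} = \left(618 - 25664\right) \frac{1}{39843} = \left(-25046\right) \frac{1}{39843} = - \frac{25046}{39843}$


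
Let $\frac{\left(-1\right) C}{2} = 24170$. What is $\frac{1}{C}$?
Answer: $- \frac{1}{48340} \approx -2.0687 \cdot 10^{-5}$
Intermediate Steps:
$C = -48340$ ($C = \left(-2\right) 24170 = -48340$)
$\frac{1}{C} = \frac{1}{-48340} = - \frac{1}{48340}$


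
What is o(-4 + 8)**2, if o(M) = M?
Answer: 16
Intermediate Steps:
o(-4 + 8)**2 = (-4 + 8)**2 = 4**2 = 16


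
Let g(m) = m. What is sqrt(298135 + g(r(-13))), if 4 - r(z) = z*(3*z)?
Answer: 4*sqrt(18602) ≈ 545.56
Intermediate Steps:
r(z) = 4 - 3*z**2 (r(z) = 4 - z*3*z = 4 - 3*z**2)
sqrt(298135 + g(r(-13))) = sqrt(298135 + (4 - 3*(-13)**2)) = sqrt(298135 + (4 - 3*169)) = sqrt(298135 + (4 - 507)) = sqrt(298135 - 503) = sqrt(297632) = 4*sqrt(18602)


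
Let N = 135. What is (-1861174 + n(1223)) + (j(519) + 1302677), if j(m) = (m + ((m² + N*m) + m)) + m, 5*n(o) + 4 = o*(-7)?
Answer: -219227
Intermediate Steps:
n(o) = -⅘ - 7*o/5 (n(o) = -⅘ + (o*(-7))/5 = -⅘ + (-7*o)/5 = -⅘ - 7*o/5)
j(m) = m² + 138*m (j(m) = (m + ((m² + 135*m) + m)) + m = (m + (m² + 136*m)) + m = (m² + 137*m) + m = m² + 138*m)
(-1861174 + n(1223)) + (j(519) + 1302677) = (-1861174 + (-⅘ - 7/5*1223)) + (519*(138 + 519) + 1302677) = (-1861174 + (-⅘ - 8561/5)) + (519*657 + 1302677) = (-1861174 - 1713) + (340983 + 1302677) = -1862887 + 1643660 = -219227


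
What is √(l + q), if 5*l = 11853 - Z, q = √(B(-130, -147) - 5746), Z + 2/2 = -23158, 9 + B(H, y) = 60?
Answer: √(175060 + 25*I*√5695)/5 ≈ 83.682 + 0.45091*I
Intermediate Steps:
B(H, y) = 51 (B(H, y) = -9 + 60 = 51)
Z = -23159 (Z = -1 - 23158 = -23159)
q = I*√5695 (q = √(51 - 5746) = √(-5695) = I*√5695 ≈ 75.465*I)
l = 35012/5 (l = (11853 - 1*(-23159))/5 = (11853 + 23159)/5 = (⅕)*35012 = 35012/5 ≈ 7002.4)
√(l + q) = √(35012/5 + I*√5695)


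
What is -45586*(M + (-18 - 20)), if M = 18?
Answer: 911720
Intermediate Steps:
-45586*(M + (-18 - 20)) = -45586*(18 + (-18 - 20)) = -45586*(18 - 38) = -45586*(-20) = 911720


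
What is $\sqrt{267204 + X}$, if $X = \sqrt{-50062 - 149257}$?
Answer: $\sqrt{267204 + i \sqrt{199319}} \approx 516.92 + 0.432 i$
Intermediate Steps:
$X = i \sqrt{199319}$ ($X = \sqrt{-199319} = i \sqrt{199319} \approx 446.45 i$)
$\sqrt{267204 + X} = \sqrt{267204 + i \sqrt{199319}}$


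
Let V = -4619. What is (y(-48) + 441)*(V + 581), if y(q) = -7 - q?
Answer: -1946316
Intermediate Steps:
(y(-48) + 441)*(V + 581) = ((-7 - 1*(-48)) + 441)*(-4619 + 581) = ((-7 + 48) + 441)*(-4038) = (41 + 441)*(-4038) = 482*(-4038) = -1946316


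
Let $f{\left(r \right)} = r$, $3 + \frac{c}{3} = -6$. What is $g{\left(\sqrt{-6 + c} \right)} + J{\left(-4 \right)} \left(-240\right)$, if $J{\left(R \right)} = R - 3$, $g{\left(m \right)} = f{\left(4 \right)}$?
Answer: $1684$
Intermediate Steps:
$c = -27$ ($c = -9 + 3 \left(-6\right) = -9 - 18 = -27$)
$g{\left(m \right)} = 4$
$J{\left(R \right)} = -3 + R$ ($J{\left(R \right)} = R - 3 = -3 + R$)
$g{\left(\sqrt{-6 + c} \right)} + J{\left(-4 \right)} \left(-240\right) = 4 + \left(-3 - 4\right) \left(-240\right) = 4 - -1680 = 4 + 1680 = 1684$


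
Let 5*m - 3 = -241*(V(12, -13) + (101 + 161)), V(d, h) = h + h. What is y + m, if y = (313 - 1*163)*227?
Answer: 113377/5 ≈ 22675.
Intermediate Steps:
V(d, h) = 2*h
m = -56873/5 (m = 3/5 + (-241*(2*(-13) + (101 + 161)))/5 = 3/5 + (-241*(-26 + 262))/5 = 3/5 + (-241*236)/5 = 3/5 + (1/5)*(-56876) = 3/5 - 56876/5 = -56873/5 ≈ -11375.)
y = 34050 (y = (313 - 163)*227 = 150*227 = 34050)
y + m = 34050 - 56873/5 = 113377/5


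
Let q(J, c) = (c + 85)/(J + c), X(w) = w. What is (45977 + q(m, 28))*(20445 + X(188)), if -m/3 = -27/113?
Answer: 3078611428822/3245 ≈ 9.4872e+8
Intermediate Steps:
m = 81/113 (m = -(-81)/113 = -3*(-27/113) = 81/113 ≈ 0.71681)
q(J, c) = (85 + c)/(J + c)
(45977 + q(m, 28))*(20445 + X(188)) = (45977 + (85 + 28)/(81/113 + 28))*(20445 + 188) = (45977 + 113/(3245/113))*20633 = (45977 + (113/3245)*113)*20633 = (45977 + 12769/3245)*20633 = (149208134/3245)*20633 = 3078611428822/3245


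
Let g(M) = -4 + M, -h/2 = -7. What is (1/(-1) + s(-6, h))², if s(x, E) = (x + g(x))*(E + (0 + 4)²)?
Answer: 231361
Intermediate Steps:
h = 14 (h = -2*(-7) = 14)
s(x, E) = (-4 + 2*x)*(16 + E) (s(x, E) = (x + (-4 + x))*(E + (0 + 4)²) = (-4 + 2*x)*(E + 4²) = (-4 + 2*x)*(E + 16) = (-4 + 2*x)*(16 + E))
(1/(-1) + s(-6, h))² = (1/(-1) + (-64 + 32*(-6) + 14*(-6) + 14*(-4 - 6)))² = (-1 + (-64 - 192 - 84 + 14*(-10)))² = (-1 + (-64 - 192 - 84 - 140))² = (-1 - 480)² = (-481)² = 231361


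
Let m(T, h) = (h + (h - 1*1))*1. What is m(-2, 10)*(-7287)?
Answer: -138453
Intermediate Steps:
m(T, h) = -1 + 2*h (m(T, h) = (h + (h - 1))*1 = (h + (-1 + h))*1 = (-1 + 2*h)*1 = -1 + 2*h)
m(-2, 10)*(-7287) = (-1 + 2*10)*(-7287) = (-1 + 20)*(-7287) = 19*(-7287) = -138453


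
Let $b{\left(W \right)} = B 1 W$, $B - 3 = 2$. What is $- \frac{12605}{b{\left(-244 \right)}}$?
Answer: $\frac{2521}{244} \approx 10.332$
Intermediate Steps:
$B = 5$ ($B = 3 + 2 = 5$)
$b{\left(W \right)} = 5 W$ ($b{\left(W \right)} = 5 \cdot 1 W = 5 W$)
$- \frac{12605}{b{\left(-244 \right)}} = - \frac{12605}{5 \left(-244\right)} = - \frac{12605}{-1220} = \left(-12605\right) \left(- \frac{1}{1220}\right) = \frac{2521}{244}$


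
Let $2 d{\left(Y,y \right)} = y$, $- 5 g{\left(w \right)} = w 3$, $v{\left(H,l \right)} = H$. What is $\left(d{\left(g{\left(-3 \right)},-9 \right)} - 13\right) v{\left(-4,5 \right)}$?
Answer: $70$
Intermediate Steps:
$g{\left(w \right)} = - \frac{3 w}{5}$ ($g{\left(w \right)} = - \frac{w 3}{5} = - \frac{3 w}{5}$)
$d{\left(Y,y \right)} = \frac{y}{2}$
$\left(d{\left(g{\left(-3 \right)},-9 \right)} - 13\right) v{\left(-4,5 \right)} = \left(\frac{1}{2} \left(-9\right) - 13\right) \left(-4\right) = \left(- \frac{9}{2} - 13\right) \left(-4\right) = \left(- \frac{35}{2}\right) \left(-4\right) = 70$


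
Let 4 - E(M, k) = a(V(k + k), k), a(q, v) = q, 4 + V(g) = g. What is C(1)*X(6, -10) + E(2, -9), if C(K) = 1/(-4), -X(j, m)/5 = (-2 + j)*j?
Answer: 56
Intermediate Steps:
V(g) = -4 + g
E(M, k) = 8 - 2*k (E(M, k) = 4 - (-4 + (k + k)) = 4 - (-4 + 2*k) = 4 + (4 - 2*k) = 8 - 2*k)
X(j, m) = -5*j*(-2 + j) (X(j, m) = -5*(-2 + j)*j = -5*j*(-2 + j))
C(K) = -¼
C(1)*X(6, -10) + E(2, -9) = -5*6*(2 - 1*6)/4 + (8 - 2*(-9)) = -5*6*(2 - 6)/4 + (8 + 18) = -5*6*(-4)/4 + 26 = -¼*(-120) + 26 = 30 + 26 = 56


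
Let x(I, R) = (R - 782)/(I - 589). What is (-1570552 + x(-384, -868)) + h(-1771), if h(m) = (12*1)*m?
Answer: -1548823642/973 ≈ -1.5918e+6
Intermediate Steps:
h(m) = 12*m
x(I, R) = (-782 + R)/(-589 + I)
(-1570552 + x(-384, -868)) + h(-1771) = (-1570552 + (-782 - 868)/(-589 - 384)) + 12*(-1771) = (-1570552 - 1650/(-973)) - 21252 = (-1570552 - 1/973*(-1650)) - 21252 = (-1570552 + 1650/973) - 21252 = -1528145446/973 - 21252 = -1548823642/973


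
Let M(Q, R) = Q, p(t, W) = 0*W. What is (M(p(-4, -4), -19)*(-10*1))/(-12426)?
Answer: 0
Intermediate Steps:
p(t, W) = 0
(M(p(-4, -4), -19)*(-10*1))/(-12426) = (0*(-10*1))/(-12426) = (0*(-10))*(-1/12426) = 0*(-1/12426) = 0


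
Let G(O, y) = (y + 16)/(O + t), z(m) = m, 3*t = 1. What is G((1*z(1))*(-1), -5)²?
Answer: 1089/4 ≈ 272.25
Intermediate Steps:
t = ⅓ (t = (⅓)*1 = ⅓ ≈ 0.33333)
G(O, y) = (16 + y)/(⅓ + O) (G(O, y) = (y + 16)/(O + ⅓) = (16 + y)/(⅓ + O))
G((1*z(1))*(-1), -5)² = (3*(16 - 5)/(1 + 3*((1*1)*(-1))))² = (3*11/(1 + 3*(1*(-1))))² = (3*11/(1 + 3*(-1)))² = (3*11/(1 - 3))² = (3*11/(-2))² = (3*(-½)*11)² = (-33/2)² = 1089/4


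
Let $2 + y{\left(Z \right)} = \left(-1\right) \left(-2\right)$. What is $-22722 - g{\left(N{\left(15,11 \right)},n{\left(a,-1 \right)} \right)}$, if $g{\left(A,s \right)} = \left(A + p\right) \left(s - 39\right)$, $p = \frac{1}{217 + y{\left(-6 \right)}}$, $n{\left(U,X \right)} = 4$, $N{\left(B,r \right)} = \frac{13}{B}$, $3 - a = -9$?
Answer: $- \frac{2110310}{93} \approx -22692.0$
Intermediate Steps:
$a = 12$ ($a = 3 - -9 = 3 + 9 = 12$)
$y{\left(Z \right)} = 0$ ($y{\left(Z \right)} = -2 - -2 = -2 + 2 = 0$)
$p = \frac{1}{217}$ ($p = \frac{1}{217 + 0} = \frac{1}{217} \approx 0.0046083$)
$g{\left(A,s \right)} = \left(-39 + s\right) \left(\frac{1}{217} + A\right)$ ($g{\left(A,s \right)} = \left(A + \frac{1}{217}\right) \left(s - 39\right) = \left(\frac{1}{217} + A\right) \left(-39 + s\right) = \left(-39 + s\right) \left(\frac{1}{217} + A\right)$)
$-22722 - g{\left(N{\left(15,11 \right)},n{\left(a,-1 \right)} \right)} = -22722 - \left(- \frac{39}{217} - 39 \cdot \frac{13}{15} + \frac{1}{217} \cdot 4 + \frac{13}{15} \cdot 4\right) = -22722 - \left(- \frac{39}{217} - 39 \cdot 13 \cdot \frac{1}{15} + \frac{4}{217} + 13 \cdot \frac{1}{15} \cdot 4\right) = -22722 - \left(- \frac{39}{217} - \frac{169}{5} + \frac{4}{217} + \frac{13}{15} \cdot 4\right) = -22722 - \left(- \frac{39}{217} - \frac{169}{5} + \frac{4}{217} + \frac{52}{15}\right) = -22722 - - \frac{2836}{93} = -22722 + \frac{2836}{93} = - \frac{2110310}{93}$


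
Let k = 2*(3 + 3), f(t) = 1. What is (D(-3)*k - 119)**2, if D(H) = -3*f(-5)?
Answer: 24025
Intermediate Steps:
k = 12 (k = 2*6 = 12)
D(H) = -3 (D(H) = -3*1 = -3)
(D(-3)*k - 119)**2 = (-3*12 - 119)**2 = (-36 - 119)**2 = (-155)**2 = 24025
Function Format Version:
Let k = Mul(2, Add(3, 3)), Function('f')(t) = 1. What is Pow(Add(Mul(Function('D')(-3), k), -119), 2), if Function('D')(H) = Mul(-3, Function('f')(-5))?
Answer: 24025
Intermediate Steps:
k = 12 (k = Mul(2, 6) = 12)
Function('D')(H) = -3 (Function('D')(H) = Mul(-3, 1) = -3)
Pow(Add(Mul(Function('D')(-3), k), -119), 2) = Pow(Add(Mul(-3, 12), -119), 2) = Pow(Add(-36, -119), 2) = Pow(-155, 2) = 24025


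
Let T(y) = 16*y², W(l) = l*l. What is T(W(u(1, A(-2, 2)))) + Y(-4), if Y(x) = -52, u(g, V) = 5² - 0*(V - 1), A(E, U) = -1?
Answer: 6249948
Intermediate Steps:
u(g, V) = 25 (u(g, V) = 25 - 0*(-1 + V) = 25 - 1*0 = 25 + 0 = 25)
W(l) = l²
T(W(u(1, A(-2, 2)))) + Y(-4) = 16*(25²)² - 52 = 16*625² - 52 = 16*390625 - 52 = 6250000 - 52 = 6249948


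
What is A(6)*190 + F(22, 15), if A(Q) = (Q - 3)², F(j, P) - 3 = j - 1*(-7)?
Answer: 1742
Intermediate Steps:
F(j, P) = 10 + j (F(j, P) = 3 + (j - 1*(-7)) = 3 + (j + 7) = 3 + (7 + j) = 10 + j)
A(Q) = (-3 + Q)²
A(6)*190 + F(22, 15) = (-3 + 6)²*190 + (10 + 22) = 3²*190 + 32 = 9*190 + 32 = 1710 + 32 = 1742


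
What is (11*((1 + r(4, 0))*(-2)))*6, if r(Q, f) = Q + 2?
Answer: -924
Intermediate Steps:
r(Q, f) = 2 + Q
(11*((1 + r(4, 0))*(-2)))*6 = (11*((1 + (2 + 4))*(-2)))*6 = (11*((1 + 6)*(-2)))*6 = (11*(7*(-2)))*6 = (11*(-14))*6 = -154*6 = -924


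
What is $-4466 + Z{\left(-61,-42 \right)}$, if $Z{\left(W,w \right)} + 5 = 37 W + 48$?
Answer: $-6680$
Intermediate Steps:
$Z{\left(W,w \right)} = 43 + 37 W$ ($Z{\left(W,w \right)} = -5 + \left(37 W + 48\right) = -5 + \left(48 + 37 W\right) = 43 + 37 W$)
$-4466 + Z{\left(-61,-42 \right)} = -4466 + \left(43 + 37 \left(-61\right)\right) = -4466 + \left(43 - 2257\right) = -4466 - 2214 = -6680$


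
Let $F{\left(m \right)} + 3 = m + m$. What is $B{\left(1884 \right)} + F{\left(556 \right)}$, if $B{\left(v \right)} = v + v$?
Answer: $4877$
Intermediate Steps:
$F{\left(m \right)} = -3 + 2 m$ ($F{\left(m \right)} = -3 + \left(m + m\right) = -3 + 2 m$)
$B{\left(v \right)} = 2 v$
$B{\left(1884 \right)} + F{\left(556 \right)} = 2 \cdot 1884 + \left(-3 + 2 \cdot 556\right) = 3768 + \left(-3 + 1112\right) = 3768 + 1109 = 4877$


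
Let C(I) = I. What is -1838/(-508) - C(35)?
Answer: -7971/254 ≈ -31.382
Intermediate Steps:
-1838/(-508) - C(35) = -1838/(-508) - 1*35 = -1838*(-1/508) - 35 = 919/254 - 35 = -7971/254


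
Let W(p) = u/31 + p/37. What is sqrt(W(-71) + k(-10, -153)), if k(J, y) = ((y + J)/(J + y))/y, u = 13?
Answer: I*sqrt(5153722193)/58497 ≈ 1.2272*I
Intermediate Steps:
k(J, y) = 1/y (k(J, y) = ((J + y)/(J + y))/y = 1/y)
W(p) = 13/31 + p/37
sqrt(W(-71) + k(-10, -153)) = sqrt((13/31 + (1/37)*(-71)) + 1/(-153)) = sqrt((13/31 - 71/37) - 1/153) = sqrt(-1720/1147 - 1/153) = sqrt(-264307/175491) = I*sqrt(5153722193)/58497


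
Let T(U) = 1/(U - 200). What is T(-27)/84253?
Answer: -1/19125431 ≈ -5.2286e-8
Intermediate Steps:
T(U) = 1/(-200 + U)
T(-27)/84253 = 1/(-200 - 27*84253) = (1/84253)/(-227) = -1/227*1/84253 = -1/19125431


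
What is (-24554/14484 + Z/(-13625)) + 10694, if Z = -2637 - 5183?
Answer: 211018079963/19734450 ≈ 10693.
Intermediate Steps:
Z = -7820
(-24554/14484 + Z/(-13625)) + 10694 = (-24554/14484 - 7820/(-13625)) + 10694 = (-24554*1/14484 - 7820*(-1/13625)) + 10694 = (-12277/7242 + 1564/2725) + 10694 = -22128337/19734450 + 10694 = 211018079963/19734450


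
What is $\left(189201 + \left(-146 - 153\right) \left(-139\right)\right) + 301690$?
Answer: $532452$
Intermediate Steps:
$\left(189201 + \left(-146 - 153\right) \left(-139\right)\right) + 301690 = \left(189201 - -41561\right) + 301690 = \left(189201 + 41561\right) + 301690 = 230762 + 301690 = 532452$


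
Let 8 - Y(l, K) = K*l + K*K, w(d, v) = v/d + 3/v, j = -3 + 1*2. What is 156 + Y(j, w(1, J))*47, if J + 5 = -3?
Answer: -202127/64 ≈ -3158.2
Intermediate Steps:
J = -8 (J = -5 - 3 = -8)
j = -1 (j = -3 + 2 = -1)
w(d, v) = 3/v + v/d
Y(l, K) = 8 - K² - K*l (Y(l, K) = 8 - (K*l + K*K) = 8 - (K*l + K²) = 8 - (K² + K*l) = 8 + (-K² - K*l) = 8 - K² - K*l)
156 + Y(j, w(1, J))*47 = 156 + (8 - (3/(-8) - 8/1)² - 1*(3/(-8) - 8/1)*(-1))*47 = 156 + (8 - (3*(-⅛) - 8*1)² - 1*(3*(-⅛) - 8*1)*(-1))*47 = 156 + (8 - (-3/8 - 8)² - 1*(-3/8 - 8)*(-1))*47 = 156 + (8 - (-67/8)² - 1*(-67/8)*(-1))*47 = 156 + (8 - 1*4489/64 - 67/8)*47 = 156 + (8 - 4489/64 - 67/8)*47 = 156 - 4513/64*47 = 156 - 212111/64 = -202127/64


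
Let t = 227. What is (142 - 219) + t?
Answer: 150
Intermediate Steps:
(142 - 219) + t = (142 - 219) + 227 = -77 + 227 = 150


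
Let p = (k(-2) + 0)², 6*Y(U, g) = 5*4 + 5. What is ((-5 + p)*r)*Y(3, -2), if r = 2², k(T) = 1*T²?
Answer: 550/3 ≈ 183.33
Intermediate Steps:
Y(U, g) = 25/6 (Y(U, g) = (5*4 + 5)/6 = (20 + 5)/6 = (⅙)*25 = 25/6)
k(T) = T²
p = 16 (p = ((-2)² + 0)² = (4 + 0)² = 4² = 16)
r = 4
((-5 + p)*r)*Y(3, -2) = ((-5 + 16)*4)*(25/6) = (11*4)*(25/6) = 44*(25/6) = 550/3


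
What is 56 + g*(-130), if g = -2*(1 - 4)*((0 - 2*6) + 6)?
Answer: 4736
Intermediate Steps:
g = -36 (g = -(-6)*((0 - 12) + 6) = -(-6)*(-12 + 6) = -(-6)*(-6) = -2*18 = -36)
56 + g*(-130) = 56 - 36*(-130) = 56 + 4680 = 4736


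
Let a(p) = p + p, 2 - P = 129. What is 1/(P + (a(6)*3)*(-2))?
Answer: -1/199 ≈ -0.0050251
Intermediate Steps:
P = -127 (P = 2 - 1*129 = 2 - 129 = -127)
a(p) = 2*p
1/(P + (a(6)*3)*(-2)) = 1/(-127 + ((2*6)*3)*(-2)) = 1/(-127 + (12*3)*(-2)) = 1/(-127 + 36*(-2)) = 1/(-127 - 72) = 1/(-199) = -1/199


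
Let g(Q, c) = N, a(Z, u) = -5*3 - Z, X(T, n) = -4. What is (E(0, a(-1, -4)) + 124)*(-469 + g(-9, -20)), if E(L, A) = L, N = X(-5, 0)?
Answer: -58652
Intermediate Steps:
N = -4
a(Z, u) = -15 - Z
g(Q, c) = -4
(E(0, a(-1, -4)) + 124)*(-469 + g(-9, -20)) = (0 + 124)*(-469 - 4) = 124*(-473) = -58652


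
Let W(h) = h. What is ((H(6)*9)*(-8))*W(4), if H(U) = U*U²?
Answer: -62208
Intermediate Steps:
H(U) = U³
((H(6)*9)*(-8))*W(4) = ((6³*9)*(-8))*4 = ((216*9)*(-8))*4 = (1944*(-8))*4 = -15552*4 = -62208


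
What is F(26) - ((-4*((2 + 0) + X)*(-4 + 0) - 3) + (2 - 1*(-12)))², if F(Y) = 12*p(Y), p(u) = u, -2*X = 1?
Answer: -913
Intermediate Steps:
X = -½ (X = -½*1 = -½ ≈ -0.50000)
F(Y) = 12*Y
F(26) - ((-4*((2 + 0) + X)*(-4 + 0) - 3) + (2 - 1*(-12)))² = 12*26 - ((-4*((2 + 0) - ½)*(-4 + 0) - 3) + (2 - 1*(-12)))² = 312 - ((-4*(2 - ½)*(-4) - 3) + (2 + 12))² = 312 - ((-6*(-4) - 3) + 14)² = 312 - ((-4*(-6) - 3) + 14)² = 312 - ((24 - 3) + 14)² = 312 - (21 + 14)² = 312 - 1*35² = 312 - 1*1225 = 312 - 1225 = -913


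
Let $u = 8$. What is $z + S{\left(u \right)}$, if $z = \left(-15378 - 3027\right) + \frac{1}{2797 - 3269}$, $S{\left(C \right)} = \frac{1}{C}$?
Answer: $- \frac{4343551}{236} \approx -18405.0$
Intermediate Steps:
$z = - \frac{8687161}{472}$ ($z = -18405 + \frac{1}{-472} = -18405 - \frac{1}{472} = - \frac{8687161}{472} \approx -18405.0$)
$z + S{\left(u \right)} = - \frac{8687161}{472} + \frac{1}{8} = - \frac{4343551}{236}$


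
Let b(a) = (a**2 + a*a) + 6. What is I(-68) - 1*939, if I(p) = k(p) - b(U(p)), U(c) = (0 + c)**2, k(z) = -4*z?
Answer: -42763425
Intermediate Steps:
U(c) = c**2
b(a) = 6 + 2*a**2 (b(a) = (a**2 + a**2) + 6 = 2*a**2 + 6 = 6 + 2*a**2)
I(p) = -6 - 4*p - 2*p**4 (I(p) = -4*p - (6 + 2*(p**2)**2) = -4*p - (6 + 2*p**4) = -4*p + (-6 - 2*p**4) = -6 - 4*p - 2*p**4)
I(-68) - 1*939 = (-6 - 4*(-68) - 2*(-68)**4) - 1*939 = (-6 + 272 - 2*21381376) - 939 = (-6 + 272 - 42762752) - 939 = -42762486 - 939 = -42763425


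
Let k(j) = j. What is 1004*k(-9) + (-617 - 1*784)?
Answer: -10437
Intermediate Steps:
1004*k(-9) + (-617 - 1*784) = 1004*(-9) + (-617 - 1*784) = -9036 + (-617 - 784) = -9036 - 1401 = -10437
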